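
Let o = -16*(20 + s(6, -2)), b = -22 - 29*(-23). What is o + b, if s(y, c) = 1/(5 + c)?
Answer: 959/3 ≈ 319.67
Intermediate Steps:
b = 645 (b = -22 + 667 = 645)
o = -976/3 (o = -16*(20 + 1/(5 - 2)) = -16*(20 + 1/3) = -16*(20 + ⅓) = -16*61/3 = -976/3 ≈ -325.33)
o + b = -976/3 + 645 = 959/3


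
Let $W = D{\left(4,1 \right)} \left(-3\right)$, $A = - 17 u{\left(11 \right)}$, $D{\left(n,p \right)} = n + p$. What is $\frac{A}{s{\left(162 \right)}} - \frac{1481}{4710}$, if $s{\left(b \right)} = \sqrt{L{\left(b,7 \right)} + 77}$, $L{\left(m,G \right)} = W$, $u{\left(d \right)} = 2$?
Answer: $- \frac{1481}{4710} - \frac{17 \sqrt{62}}{31} \approx -4.6324$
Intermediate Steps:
$A = -34$ ($A = \left(-17\right) 2 = -34$)
$W = -15$ ($W = \left(4 + 1\right) \left(-3\right) = 5 \left(-3\right) = -15$)
$L{\left(m,G \right)} = -15$
$s{\left(b \right)} = \sqrt{62}$ ($s{\left(b \right)} = \sqrt{-15 + 77} = \sqrt{62}$)
$\frac{A}{s{\left(162 \right)}} - \frac{1481}{4710} = - \frac{34}{\sqrt{62}} - \frac{1481}{4710} = - 34 \frac{\sqrt{62}}{62} - \frac{1481}{4710} = - \frac{17 \sqrt{62}}{31} - \frac{1481}{4710} = - \frac{1481}{4710} - \frac{17 \sqrt{62}}{31}$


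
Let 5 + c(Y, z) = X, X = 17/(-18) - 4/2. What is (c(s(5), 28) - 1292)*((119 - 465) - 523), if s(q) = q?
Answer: 20333731/18 ≈ 1.1297e+6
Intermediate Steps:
X = -53/18 (X = 17*(-1/18) - 4*½ = -17/18 - 2 = -53/18 ≈ -2.9444)
c(Y, z) = -143/18 (c(Y, z) = -5 - 53/18 = -143/18)
(c(s(5), 28) - 1292)*((119 - 465) - 523) = (-143/18 - 1292)*((119 - 465) - 523) = -23399*(-346 - 523)/18 = -23399/18*(-869) = 20333731/18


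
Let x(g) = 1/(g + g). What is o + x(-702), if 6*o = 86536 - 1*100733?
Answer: -3322099/1404 ≈ -2366.2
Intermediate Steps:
x(g) = 1/(2*g)
o = -14197/6 (o = (86536 - 1*100733)/6 = (86536 - 100733)/6 = (⅙)*(-14197) = -14197/6 ≈ -2366.2)
o + x(-702) = -14197/6 + (½)/(-702) = -14197/6 + (½)*(-1/702) = -14197/6 - 1/1404 = -3322099/1404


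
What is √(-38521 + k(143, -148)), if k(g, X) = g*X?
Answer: I*√59685 ≈ 244.31*I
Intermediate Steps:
k(g, X) = X*g
√(-38521 + k(143, -148)) = √(-38521 - 148*143) = √(-38521 - 21164) = √(-59685) = I*√59685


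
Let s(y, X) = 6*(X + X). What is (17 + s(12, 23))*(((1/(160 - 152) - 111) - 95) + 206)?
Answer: 293/8 ≈ 36.625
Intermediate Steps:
s(y, X) = 12*X (s(y, X) = 6*(2*X) = 12*X)
(17 + s(12, 23))*(((1/(160 - 152) - 111) - 95) + 206) = (17 + 12*23)*(((1/(160 - 152) - 111) - 95) + 206) = (17 + 276)*(((1/8 - 111) - 95) + 206) = 293*(((⅛ - 111) - 95) + 206) = 293*((-887/8 - 95) + 206) = 293*(-1647/8 + 206) = 293*(⅛) = 293/8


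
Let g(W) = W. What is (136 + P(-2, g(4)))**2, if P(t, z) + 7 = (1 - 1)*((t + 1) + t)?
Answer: 16641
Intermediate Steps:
P(t, z) = -7 (P(t, z) = -7 + (1 - 1)*((t + 1) + t) = -7 + 0*((1 + t) + t) = -7 + 0*(1 + 2*t) = -7 + 0 = -7)
(136 + P(-2, g(4)))**2 = (136 - 7)**2 = 129**2 = 16641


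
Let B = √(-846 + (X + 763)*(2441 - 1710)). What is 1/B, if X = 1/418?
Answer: √97305324226/232787857 ≈ 0.0013400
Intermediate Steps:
X = 1/418 ≈ 0.0023923
B = √97305324226/418 (B = √(-846 + (1/418 + 763)*(2441 - 1710)) = √(-846 + (318935/418)*731) = √(-846 + 233141485/418) = √(232787857/418) = √97305324226/418 ≈ 746.26)
1/B = 1/(√97305324226/418) = √97305324226/232787857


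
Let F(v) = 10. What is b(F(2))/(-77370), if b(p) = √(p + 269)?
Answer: -√31/25790 ≈ -0.00021589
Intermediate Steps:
b(p) = √(269 + p)
b(F(2))/(-77370) = √(269 + 10)/(-77370) = √279*(-1/77370) = (3*√31)*(-1/77370) = -√31/25790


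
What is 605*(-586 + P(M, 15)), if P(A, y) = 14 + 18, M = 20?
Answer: -335170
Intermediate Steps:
P(A, y) = 32
605*(-586 + P(M, 15)) = 605*(-586 + 32) = 605*(-554) = -335170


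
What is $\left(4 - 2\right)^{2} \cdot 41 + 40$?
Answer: $204$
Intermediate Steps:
$\left(4 - 2\right)^{2} \cdot 41 + 40 = 2^{2} \cdot 41 + 40 = 4 \cdot 41 + 40 = 164 + 40 = 204$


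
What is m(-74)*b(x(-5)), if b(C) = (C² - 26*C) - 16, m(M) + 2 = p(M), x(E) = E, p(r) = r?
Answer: -10564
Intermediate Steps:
m(M) = -2 + M
b(C) = -16 + C² - 26*C
m(-74)*b(x(-5)) = (-2 - 74)*(-16 + (-5)² - 26*(-5)) = -76*(-16 + 25 + 130) = -76*139 = -10564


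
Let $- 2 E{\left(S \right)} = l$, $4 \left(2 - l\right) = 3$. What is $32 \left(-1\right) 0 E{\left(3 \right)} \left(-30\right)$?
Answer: $0$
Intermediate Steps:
$l = \frac{5}{4}$ ($l = 2 - \frac{3}{4} = \frac{5}{4} \approx 1.25$)
$E{\left(S \right)} = - \frac{5}{8}$ ($E{\left(S \right)} = \left(- \frac{1}{2}\right) \frac{5}{4} = - \frac{5}{8}$)
$32 \left(-1\right) 0 E{\left(3 \right)} \left(-30\right) = 32 \left(-1\right) 0 \left(- \frac{5}{8}\right) \left(-30\right) = 32 \cdot 0 \left(- \frac{5}{8}\right) \left(-30\right) = 32 \cdot 0 \left(-30\right) = 0 \left(-30\right) = 0$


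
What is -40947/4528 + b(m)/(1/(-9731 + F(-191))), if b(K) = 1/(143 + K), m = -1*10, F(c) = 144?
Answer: -48855887/602224 ≈ -81.126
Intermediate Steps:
m = -10
-40947/4528 + b(m)/(1/(-9731 + F(-191))) = -40947/4528 + 1/((143 - 10)*(1/(-9731 + 144))) = -40947*1/4528 + 1/(133*(1/(-9587))) = -40947/4528 + 1/(133*(-1/9587)) = -40947/4528 + (1/133)*(-9587) = -40947/4528 - 9587/133 = -48855887/602224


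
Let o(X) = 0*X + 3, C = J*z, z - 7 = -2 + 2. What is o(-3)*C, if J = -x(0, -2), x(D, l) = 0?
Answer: 0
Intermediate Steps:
z = 7 (z = 7 + (-2 + 2) = 7 + 0 = 7)
J = 0 (J = -1*0 = 0)
C = 0 (C = 0*7 = 0)
o(X) = 3 (o(X) = 0 + 3 = 3)
o(-3)*C = 3*0 = 0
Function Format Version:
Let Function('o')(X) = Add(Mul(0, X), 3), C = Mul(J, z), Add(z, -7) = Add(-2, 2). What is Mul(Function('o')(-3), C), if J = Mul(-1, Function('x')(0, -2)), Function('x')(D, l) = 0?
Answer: 0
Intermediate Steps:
z = 7 (z = Add(7, Add(-2, 2)) = Add(7, 0) = 7)
J = 0 (J = Mul(-1, 0) = 0)
C = 0 (C = Mul(0, 7) = 0)
Function('o')(X) = 3 (Function('o')(X) = Add(0, 3) = 3)
Mul(Function('o')(-3), C) = Mul(3, 0) = 0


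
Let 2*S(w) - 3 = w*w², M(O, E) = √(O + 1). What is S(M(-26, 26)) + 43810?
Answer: 87623/2 - 125*I/2 ≈ 43812.0 - 62.5*I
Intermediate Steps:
M(O, E) = √(1 + O)
S(w) = 3/2 + w³/2 (S(w) = 3/2 + (w*w²)/2 = 3/2 + w³/2)
S(M(-26, 26)) + 43810 = (3/2 + (√(1 - 26))³/2) + 43810 = (3/2 + (√(-25))³/2) + 43810 = (3/2 + (5*I)³/2) + 43810 = (3/2 + (-125*I)/2) + 43810 = (3/2 - 125*I/2) + 43810 = 87623/2 - 125*I/2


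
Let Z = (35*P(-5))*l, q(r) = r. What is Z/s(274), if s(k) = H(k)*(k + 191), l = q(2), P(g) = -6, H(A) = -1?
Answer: 28/31 ≈ 0.90323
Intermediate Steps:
l = 2
Z = -420 (Z = (35*(-6))*2 = -210*2 = -420)
s(k) = -191 - k (s(k) = -(k + 191) = -(191 + k) = -191 - k)
Z/s(274) = -420/(-191 - 1*274) = -420/(-191 - 274) = -420/(-465) = -420*(-1/465) = 28/31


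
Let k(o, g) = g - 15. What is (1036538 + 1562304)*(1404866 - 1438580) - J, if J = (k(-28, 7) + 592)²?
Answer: -87617700244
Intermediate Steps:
k(o, g) = -15 + g
J = 341056 (J = ((-15 + 7) + 592)² = (-8 + 592)² = 584² = 341056)
(1036538 + 1562304)*(1404866 - 1438580) - J = (1036538 + 1562304)*(1404866 - 1438580) - 1*341056 = 2598842*(-33714) - 341056 = -87617359188 - 341056 = -87617700244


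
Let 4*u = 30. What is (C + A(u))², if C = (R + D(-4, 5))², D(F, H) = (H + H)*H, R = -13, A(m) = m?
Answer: 7579009/4 ≈ 1.8948e+6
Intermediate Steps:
u = 15/2 (u = (¼)*30 = 15/2 ≈ 7.5000)
D(F, H) = 2*H² (D(F, H) = (2*H)*H = 2*H²)
C = 1369 (C = (-13 + 2*5²)² = (-13 + 2*25)² = (-13 + 50)² = 37² = 1369)
(C + A(u))² = (1369 + 15/2)² = (2753/2)² = 7579009/4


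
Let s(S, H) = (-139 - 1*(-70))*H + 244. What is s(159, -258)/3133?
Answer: 18046/3133 ≈ 5.7600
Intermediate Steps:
s(S, H) = 244 - 69*H (s(S, H) = (-139 + 70)*H + 244 = -69*H + 244 = 244 - 69*H)
s(159, -258)/3133 = (244 - 69*(-258))/3133 = (244 + 17802)*(1/3133) = 18046*(1/3133) = 18046/3133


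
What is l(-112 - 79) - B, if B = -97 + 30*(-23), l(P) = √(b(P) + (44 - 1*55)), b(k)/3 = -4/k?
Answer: 787 + I*√398999/191 ≈ 787.0 + 3.3071*I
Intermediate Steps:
b(k) = -12/k (b(k) = 3*(-4/k) = -12/k)
l(P) = √(-11 - 12/P) (l(P) = √(-12/P + (44 - 1*55)) = √(-12/P + (44 - 55)) = √(-12/P - 11) = √(-11 - 12/P))
B = -787 (B = -97 - 690 = -787)
l(-112 - 79) - B = √(-11 - 12/(-112 - 79)) - 1*(-787) = √(-11 - 12/(-191)) + 787 = √(-11 - 12*(-1/191)) + 787 = √(-11 + 12/191) + 787 = √(-2089/191) + 787 = I*√398999/191 + 787 = 787 + I*√398999/191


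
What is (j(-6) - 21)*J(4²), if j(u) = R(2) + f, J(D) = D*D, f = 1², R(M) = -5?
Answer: -6400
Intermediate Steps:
f = 1
J(D) = D²
j(u) = -4 (j(u) = -5 + 1 = -4)
(j(-6) - 21)*J(4²) = (-4 - 21)*(4²)² = -25*16² = -25*256 = -6400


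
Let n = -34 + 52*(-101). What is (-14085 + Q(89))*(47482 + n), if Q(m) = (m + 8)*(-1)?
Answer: -598423672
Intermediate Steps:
Q(m) = -8 - m (Q(m) = (8 + m)*(-1) = -8 - m)
n = -5286 (n = -34 - 5252 = -5286)
(-14085 + Q(89))*(47482 + n) = (-14085 + (-8 - 1*89))*(47482 - 5286) = (-14085 + (-8 - 89))*42196 = (-14085 - 97)*42196 = -14182*42196 = -598423672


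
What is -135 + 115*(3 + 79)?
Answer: 9295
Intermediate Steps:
-135 + 115*(3 + 79) = -135 + 115*82 = -135 + 9430 = 9295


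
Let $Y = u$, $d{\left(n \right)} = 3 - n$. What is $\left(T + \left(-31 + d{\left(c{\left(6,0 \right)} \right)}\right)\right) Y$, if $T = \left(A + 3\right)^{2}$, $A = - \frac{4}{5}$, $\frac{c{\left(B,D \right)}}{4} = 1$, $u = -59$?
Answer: $\frac{40061}{25} \approx 1602.4$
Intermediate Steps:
$c{\left(B,D \right)} = 4$ ($c{\left(B,D \right)} = 4 \cdot 1 = 4$)
$A = - \frac{4}{5}$ ($A = \left(-4\right) \frac{1}{5} = - \frac{4}{5} \approx -0.8$)
$T = \frac{121}{25}$ ($T = \left(- \frac{4}{5} + 3\right)^{2} = \left(\frac{11}{5}\right)^{2} = \frac{121}{25} \approx 4.84$)
$Y = -59$
$\left(T + \left(-31 + d{\left(c{\left(6,0 \right)} \right)}\right)\right) Y = \left(\frac{121}{25} + \left(-31 + \left(3 - 4\right)\right)\right) \left(-59\right) = \left(\frac{121}{25} - 32\right) \left(-59\right) = \left(- \frac{679}{25}\right) \left(-59\right) = \frac{40061}{25}$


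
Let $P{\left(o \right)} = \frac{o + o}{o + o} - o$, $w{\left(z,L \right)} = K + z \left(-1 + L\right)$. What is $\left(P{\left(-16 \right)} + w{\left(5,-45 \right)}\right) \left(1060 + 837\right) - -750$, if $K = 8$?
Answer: $-388135$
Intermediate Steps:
$w{\left(z,L \right)} = 8 + z \left(-1 + L\right)$
$P{\left(o \right)} = 1 - o$ ($P{\left(o \right)} = \frac{2 o}{2 o} - o = 2 o \frac{1}{2 o} - o = 1 - o$)
$\left(P{\left(-16 \right)} + w{\left(5,-45 \right)}\right) \left(1060 + 837\right) - -750 = \left(\left(1 - -16\right) - 222\right) \left(1060 + 837\right) - -750 = \left(\left(1 + 16\right) - 222\right) 1897 + 750 = \left(17 - 222\right) 1897 + 750 = \left(-205\right) 1897 + 750 = -388885 + 750 = -388135$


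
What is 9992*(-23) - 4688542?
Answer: -4918358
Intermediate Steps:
9992*(-23) - 4688542 = -229816 - 4688542 = -4918358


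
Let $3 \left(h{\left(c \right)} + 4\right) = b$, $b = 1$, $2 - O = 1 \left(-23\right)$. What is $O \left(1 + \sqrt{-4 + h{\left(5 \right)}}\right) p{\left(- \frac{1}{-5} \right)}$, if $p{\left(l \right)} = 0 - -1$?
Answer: $25 + \frac{25 i \sqrt{69}}{3} \approx 25.0 + 69.222 i$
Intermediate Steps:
$O = 25$ ($O = 2 - 1 \left(-23\right) = 2 - -23 = 2 + 23 = 25$)
$p{\left(l \right)} = 1$ ($p{\left(l \right)} = 0 + 1 = 1$)
$h{\left(c \right)} = - \frac{11}{3}$ ($h{\left(c \right)} = -4 + \frac{1}{3} \cdot 1 = -4 + \frac{1}{3} = - \frac{11}{3}$)
$O \left(1 + \sqrt{-4 + h{\left(5 \right)}}\right) p{\left(- \frac{1}{-5} \right)} = 25 \left(1 + \sqrt{-4 - \frac{11}{3}}\right) 1 = 25 \left(1 + \sqrt{- \frac{23}{3}}\right) 1 = 25 \left(1 + \frac{i \sqrt{69}}{3}\right) 1 = 25 \left(1 + \frac{i \sqrt{69}}{3}\right) = 25 + \frac{25 i \sqrt{69}}{3}$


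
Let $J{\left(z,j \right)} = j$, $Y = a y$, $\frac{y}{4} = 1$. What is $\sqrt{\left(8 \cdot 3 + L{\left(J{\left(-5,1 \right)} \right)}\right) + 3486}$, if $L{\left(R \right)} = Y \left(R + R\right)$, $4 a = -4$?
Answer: $\sqrt{3502} \approx 59.178$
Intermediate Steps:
$y = 4$ ($y = 4 \cdot 1 = 4$)
$a = -1$ ($a = \frac{1}{4} \left(-4\right) = -1$)
$Y = -4$ ($Y = \left(-1\right) 4 = -4$)
$L{\left(R \right)} = - 8 R$ ($L{\left(R \right)} = - 4 \left(R + R\right) = - 4 \cdot 2 R = - 8 R$)
$\sqrt{\left(8 \cdot 3 + L{\left(J{\left(-5,1 \right)} \right)}\right) + 3486} = \sqrt{\left(8 \cdot 3 - 8\right) + 3486} = \sqrt{\left(24 - 8\right) + 3486} = \sqrt{16 + 3486} = \sqrt{3502}$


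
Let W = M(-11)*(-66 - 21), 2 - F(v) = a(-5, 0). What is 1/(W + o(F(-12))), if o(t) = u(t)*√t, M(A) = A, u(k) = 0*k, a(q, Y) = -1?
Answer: 1/957 ≈ 0.0010449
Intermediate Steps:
u(k) = 0
F(v) = 3 (F(v) = 2 - 1*(-1) = 2 + 1 = 3)
o(t) = 0 (o(t) = 0*√t = 0)
W = 957 (W = -11*(-66 - 21) = -11*(-87) = 957)
1/(W + o(F(-12))) = 1/(957 + 0) = 1/957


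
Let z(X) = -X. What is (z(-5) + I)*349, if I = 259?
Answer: 92136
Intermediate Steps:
(z(-5) + I)*349 = (-1*(-5) + 259)*349 = (5 + 259)*349 = 264*349 = 92136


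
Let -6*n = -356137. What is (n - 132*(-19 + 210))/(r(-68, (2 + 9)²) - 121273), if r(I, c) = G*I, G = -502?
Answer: -204865/522822 ≈ -0.39184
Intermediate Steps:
n = 356137/6 (n = -⅙*(-356137) = 356137/6 ≈ 59356.)
r(I, c) = -502*I
(n - 132*(-19 + 210))/(r(-68, (2 + 9)²) - 121273) = (356137/6 - 132*(-19 + 210))/(-502*(-68) - 121273) = (356137/6 - 132*191)/(34136 - 121273) = (356137/6 - 25212)/(-87137) = (204865/6)*(-1/87137) = -204865/522822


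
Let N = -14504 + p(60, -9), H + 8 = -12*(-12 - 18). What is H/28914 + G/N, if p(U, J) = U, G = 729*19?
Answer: -197701763/208816908 ≈ -0.94677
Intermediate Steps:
G = 13851
H = 352 (H = -8 - 12*(-12 - 18) = -8 - 12*(-30) = -8 + 360 = 352)
N = -14444 (N = -14504 + 60 = -14444)
H/28914 + G/N = 352/28914 + 13851/(-14444) = 352*(1/28914) + 13851*(-1/14444) = 176/14457 - 13851/14444 = -197701763/208816908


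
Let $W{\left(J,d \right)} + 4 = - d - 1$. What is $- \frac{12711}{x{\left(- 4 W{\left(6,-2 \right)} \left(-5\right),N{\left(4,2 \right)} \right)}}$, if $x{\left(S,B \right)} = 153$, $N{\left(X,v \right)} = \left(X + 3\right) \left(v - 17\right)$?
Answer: $- \frac{4237}{51} \approx -83.078$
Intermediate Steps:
$N{\left(X,v \right)} = \left(-17 + v\right) \left(3 + X\right)$ ($N{\left(X,v \right)} = \left(3 + X\right) \left(-17 + v\right) = \left(-17 + v\right) \left(3 + X\right)$)
$W{\left(J,d \right)} = -5 - d$ ($W{\left(J,d \right)} = -4 - \left(1 + d\right) = -5 - d$)
$- \frac{12711}{x{\left(- 4 W{\left(6,-2 \right)} \left(-5\right),N{\left(4,2 \right)} \right)}} = - \frac{12711}{153} = \left(-12711\right) \frac{1}{153} = - \frac{4237}{51}$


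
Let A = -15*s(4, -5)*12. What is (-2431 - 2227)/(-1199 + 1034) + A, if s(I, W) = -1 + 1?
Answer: 4658/165 ≈ 28.230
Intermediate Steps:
s(I, W) = 0
A = 0 (A = -15*0*12 = 0*12 = 0)
(-2431 - 2227)/(-1199 + 1034) + A = (-2431 - 2227)/(-1199 + 1034) + 0 = -4658/(-165) + 0 = -4658*(-1/165) + 0 = 4658/165 + 0 = 4658/165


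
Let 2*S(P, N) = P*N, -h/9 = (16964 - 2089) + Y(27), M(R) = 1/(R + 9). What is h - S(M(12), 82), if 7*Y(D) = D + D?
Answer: -2812874/21 ≈ -1.3395e+5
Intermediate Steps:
Y(D) = 2*D/7 (Y(D) = (D + D)/7 = (2*D)/7 = 2*D/7)
M(R) = 1/(9 + R)
h = -937611/7 (h = -9*((16964 - 2089) + (2/7)*27) = -9*(14875 + 54/7) = -9*104179/7 = -937611/7 ≈ -1.3394e+5)
S(P, N) = N*P/2 (S(P, N) = (P*N)/2 = (N*P)/2 = N*P/2)
h - S(M(12), 82) = -937611/7 - 82/(2*(9 + 12)) = -937611/7 - 82/(2*21) = -937611/7 - 1*41/21 = -937611/7 - 41/21 = -2812874/21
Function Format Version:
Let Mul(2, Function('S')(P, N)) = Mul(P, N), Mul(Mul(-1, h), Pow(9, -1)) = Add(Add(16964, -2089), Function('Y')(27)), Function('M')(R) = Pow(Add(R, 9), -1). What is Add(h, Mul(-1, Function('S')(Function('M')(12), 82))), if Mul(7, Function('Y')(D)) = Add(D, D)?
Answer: Rational(-2812874, 21) ≈ -1.3395e+5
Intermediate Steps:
Function('Y')(D) = Mul(Rational(2, 7), D) (Function('Y')(D) = Mul(Rational(1, 7), Add(D, D)) = Mul(Rational(1, 7), Mul(2, D)) = Mul(Rational(2, 7), D))
Function('M')(R) = Pow(Add(9, R), -1)
h = Rational(-937611, 7) (h = Mul(-9, Add(Add(16964, -2089), Mul(Rational(2, 7), 27))) = Mul(-9, Add(14875, Rational(54, 7))) = Mul(-9, Rational(104179, 7)) = Rational(-937611, 7) ≈ -1.3394e+5)
Function('S')(P, N) = Mul(Rational(1, 2), N, P) (Function('S')(P, N) = Mul(Rational(1, 2), Mul(P, N)) = Mul(Rational(1, 2), Mul(N, P)) = Mul(Rational(1, 2), N, P))
Add(h, Mul(-1, Function('S')(Function('M')(12), 82))) = Add(Rational(-937611, 7), Mul(-1, Mul(Rational(1, 2), 82, Pow(Add(9, 12), -1)))) = Add(Rational(-937611, 7), Mul(-1, Mul(Rational(1, 2), 82, Pow(21, -1)))) = Add(Rational(-937611, 7), Mul(-1, Mul(Rational(1, 2), 82, Rational(1, 21)))) = Add(Rational(-937611, 7), Mul(-1, Rational(41, 21))) = Add(Rational(-937611, 7), Rational(-41, 21)) = Rational(-2812874, 21)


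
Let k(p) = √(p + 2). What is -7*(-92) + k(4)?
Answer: 644 + √6 ≈ 646.45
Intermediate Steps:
k(p) = √(2 + p)
-7*(-92) + k(4) = -7*(-92) + √(2 + 4) = 644 + √6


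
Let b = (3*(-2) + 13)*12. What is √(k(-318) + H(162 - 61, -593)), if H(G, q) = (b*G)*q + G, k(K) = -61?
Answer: 2*I*√1257743 ≈ 2243.0*I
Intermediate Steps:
b = 84 (b = (-6 + 13)*12 = 7*12 = 84)
H(G, q) = G + 84*G*q (H(G, q) = (84*G)*q + G = 84*G*q + G = G + 84*G*q)
√(k(-318) + H(162 - 61, -593)) = √(-61 + (162 - 61)*(1 + 84*(-593))) = √(-61 + 101*(1 - 49812)) = √(-61 + 101*(-49811)) = √(-61 - 5030911) = √(-5030972) = 2*I*√1257743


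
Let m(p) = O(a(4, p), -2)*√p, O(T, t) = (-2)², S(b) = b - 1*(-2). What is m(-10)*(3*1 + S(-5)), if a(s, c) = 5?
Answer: 0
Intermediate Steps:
S(b) = 2 + b (S(b) = b + 2 = 2 + b)
O(T, t) = 4
m(p) = 4*√p
m(-10)*(3*1 + S(-5)) = (4*√(-10))*(3*1 + (2 - 5)) = (4*(I*√10))*(3 - 3) = (4*I*√10)*0 = 0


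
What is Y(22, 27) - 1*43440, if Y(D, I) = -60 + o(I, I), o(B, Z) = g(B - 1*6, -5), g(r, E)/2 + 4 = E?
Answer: -43518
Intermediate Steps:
g(r, E) = -8 + 2*E
o(B, Z) = -18 (o(B, Z) = -8 + 2*(-5) = -8 - 10 = -18)
Y(D, I) = -78 (Y(D, I) = -60 - 18 = -78)
Y(22, 27) - 1*43440 = -78 - 1*43440 = -78 - 43440 = -43518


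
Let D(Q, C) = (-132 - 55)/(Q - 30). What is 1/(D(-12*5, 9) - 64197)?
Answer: -90/5777543 ≈ -1.5578e-5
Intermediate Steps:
D(Q, C) = -187/(-30 + Q)
1/(D(-12*5, 9) - 64197) = 1/(-187/(-30 - 12*5) - 64197) = 1/(-187/(-30 - 60) - 64197) = 1/(-187/(-90) - 64197) = 1/(-187*(-1/90) - 64197) = 1/(187/90 - 64197) = 1/(-5777543/90) = -90/5777543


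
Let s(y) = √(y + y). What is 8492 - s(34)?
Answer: 8492 - 2*√17 ≈ 8483.8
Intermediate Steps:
s(y) = √2*√y (s(y) = √(2*y) = √2*√y)
8492 - s(34) = 8492 - √2*√34 = 8492 - 2*√17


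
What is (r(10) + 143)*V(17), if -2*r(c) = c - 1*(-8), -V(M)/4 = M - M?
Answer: 0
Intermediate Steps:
V(M) = 0 (V(M) = -4*(M - M) = -4*0 = 0)
r(c) = -4 - c/2 (r(c) = -(c - 1*(-8))/2 = -(c + 8)/2 = -(8 + c)/2 = -4 - c/2)
(r(10) + 143)*V(17) = ((-4 - ½*10) + 143)*0 = ((-4 - 5) + 143)*0 = (-9 + 143)*0 = 134*0 = 0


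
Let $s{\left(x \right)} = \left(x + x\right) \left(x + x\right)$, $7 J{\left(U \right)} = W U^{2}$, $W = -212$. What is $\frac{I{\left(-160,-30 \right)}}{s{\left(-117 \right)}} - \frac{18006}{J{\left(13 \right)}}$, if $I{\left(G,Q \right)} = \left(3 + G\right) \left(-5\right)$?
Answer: $\frac{788539}{223236} \approx 3.5323$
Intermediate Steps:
$I{\left(G,Q \right)} = -15 - 5 G$
$J{\left(U \right)} = - \frac{212 U^{2}}{7}$ ($J{\left(U \right)} = \frac{\left(-212\right) U^{2}}{7} = - \frac{212 U^{2}}{7}$)
$s{\left(x \right)} = 4 x^{2}$ ($s{\left(x \right)} = 2 x 2 x = 4 x^{2}$)
$\frac{I{\left(-160,-30 \right)}}{s{\left(-117 \right)}} - \frac{18006}{J{\left(13 \right)}} = \frac{-15 - -800}{4 \left(-117\right)^{2}} - \frac{18006}{\left(- \frac{212}{7}\right) 13^{2}} = \frac{-15 + 800}{4 \cdot 13689} - \frac{18006}{\left(- \frac{212}{7}\right) 169} = \frac{785}{54756} - \frac{18006}{- \frac{35828}{7}} = 785 \cdot \frac{1}{54756} - - \frac{63021}{17914} = \frac{785}{54756} + \frac{63021}{17914} = \frac{788539}{223236}$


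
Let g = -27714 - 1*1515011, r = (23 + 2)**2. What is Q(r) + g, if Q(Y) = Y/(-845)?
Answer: -260720650/169 ≈ -1.5427e+6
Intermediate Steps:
r = 625 (r = 25**2 = 625)
Q(Y) = -Y/845 (Q(Y) = Y*(-1/845) = -Y/845)
g = -1542725 (g = -27714 - 1515011 = -1542725)
Q(r) + g = -1/845*625 - 1542725 = -125/169 - 1542725 = -260720650/169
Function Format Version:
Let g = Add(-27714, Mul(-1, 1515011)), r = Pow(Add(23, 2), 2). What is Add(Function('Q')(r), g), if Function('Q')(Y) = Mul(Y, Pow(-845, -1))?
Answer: Rational(-260720650, 169) ≈ -1.5427e+6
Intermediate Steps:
r = 625 (r = Pow(25, 2) = 625)
Function('Q')(Y) = Mul(Rational(-1, 845), Y) (Function('Q')(Y) = Mul(Y, Rational(-1, 845)) = Mul(Rational(-1, 845), Y))
g = -1542725 (g = Add(-27714, -1515011) = -1542725)
Add(Function('Q')(r), g) = Add(Mul(Rational(-1, 845), 625), -1542725) = Add(Rational(-125, 169), -1542725) = Rational(-260720650, 169)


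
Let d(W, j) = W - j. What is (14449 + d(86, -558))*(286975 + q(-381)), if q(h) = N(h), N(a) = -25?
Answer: 4330936350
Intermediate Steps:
q(h) = -25
(14449 + d(86, -558))*(286975 + q(-381)) = (14449 + (86 - 1*(-558)))*(286975 - 25) = (14449 + (86 + 558))*286950 = (14449 + 644)*286950 = 15093*286950 = 4330936350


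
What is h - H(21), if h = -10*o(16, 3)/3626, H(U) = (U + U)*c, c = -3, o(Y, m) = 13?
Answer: 228373/1813 ≈ 125.96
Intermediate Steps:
H(U) = -6*U (H(U) = (U + U)*(-3) = (2*U)*(-3) = -6*U)
h = -65/1813 (h = -10*13/3626 = -130*1/3626 = -65/1813 ≈ -0.035852)
h - H(21) = -65/1813 - (-6)*21 = -65/1813 - 1*(-126) = -65/1813 + 126 = 228373/1813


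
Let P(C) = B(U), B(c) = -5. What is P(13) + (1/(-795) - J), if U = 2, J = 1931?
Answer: -1539121/795 ≈ -1936.0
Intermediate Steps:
P(C) = -5
P(13) + (1/(-795) - J) = -5 + (1/(-795) - 1*1931) = -5 + (-1/795 - 1931) = -5 - 1535146/795 = -1539121/795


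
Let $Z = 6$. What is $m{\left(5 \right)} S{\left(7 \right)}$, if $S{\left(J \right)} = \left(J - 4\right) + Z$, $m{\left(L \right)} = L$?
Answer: $45$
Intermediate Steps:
$S{\left(J \right)} = 2 + J$ ($S{\left(J \right)} = \left(J - 4\right) + 6 = \left(-4 + J\right) + 6 = 2 + J$)
$m{\left(5 \right)} S{\left(7 \right)} = 5 \left(2 + 7\right) = 5 \cdot 9 = 45$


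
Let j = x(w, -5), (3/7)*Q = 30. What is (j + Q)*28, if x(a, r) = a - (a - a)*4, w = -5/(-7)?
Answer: 1980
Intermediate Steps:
Q = 70 (Q = (7/3)*30 = 70)
w = 5/7 (w = -5*(-⅐) = 5/7 ≈ 0.71429)
x(a, r) = a (x(a, r) = a - 0*4 = a - 1*0 = a + 0 = a)
j = 5/7 ≈ 0.71429
(j + Q)*28 = (5/7 + 70)*28 = (495/7)*28 = 1980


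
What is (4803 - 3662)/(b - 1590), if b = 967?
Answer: -163/89 ≈ -1.8315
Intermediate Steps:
(4803 - 3662)/(b - 1590) = (4803 - 3662)/(967 - 1590) = 1141/(-623) = 1141*(-1/623) = -163/89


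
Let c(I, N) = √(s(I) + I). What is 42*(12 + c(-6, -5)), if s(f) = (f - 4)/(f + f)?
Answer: 504 + 7*I*√186 ≈ 504.0 + 95.467*I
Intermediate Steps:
s(f) = (-4 + f)/(2*f) (s(f) = (-4 + f)/((2*f)) = (-4 + f)*(1/(2*f)) = (-4 + f)/(2*f))
c(I, N) = √(I + (-4 + I)/(2*I)) (c(I, N) = √((-4 + I)/(2*I) + I) = √(I + (-4 + I)/(2*I)))
42*(12 + c(-6, -5)) = 42*(12 + √(2 - 8/(-6) + 4*(-6))/2) = 42*(12 + √(2 - 8*(-⅙) - 24)/2) = 42*(12 + √(2 + 4/3 - 24)/2) = 42*(12 + √(-62/3)/2) = 42*(12 + (I*√186/3)/2) = 42*(12 + I*√186/6) = 504 + 7*I*√186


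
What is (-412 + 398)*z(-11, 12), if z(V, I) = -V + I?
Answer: -322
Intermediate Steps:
z(V, I) = I - V
(-412 + 398)*z(-11, 12) = (-412 + 398)*(12 - 1*(-11)) = -14*(12 + 11) = -14*23 = -322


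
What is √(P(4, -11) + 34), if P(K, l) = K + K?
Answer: √42 ≈ 6.4807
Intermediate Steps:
P(K, l) = 2*K
√(P(4, -11) + 34) = √(2*4 + 34) = √(8 + 34) = √42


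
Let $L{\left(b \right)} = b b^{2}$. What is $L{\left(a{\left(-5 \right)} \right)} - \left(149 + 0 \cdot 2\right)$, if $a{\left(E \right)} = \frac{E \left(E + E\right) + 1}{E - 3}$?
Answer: $- \frac{208939}{512} \approx -408.08$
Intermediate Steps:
$a{\left(E \right)} = \frac{1 + 2 E^{2}}{-3 + E}$ ($a{\left(E \right)} = \frac{E 2 E + 1}{-3 + E} = \frac{2 E^{2} + 1}{-3 + E} = \frac{1 + 2 E^{2}}{-3 + E}$)
$L{\left(b \right)} = b^{3}$
$L{\left(a{\left(-5 \right)} \right)} - \left(149 + 0 \cdot 2\right) = \left(\frac{1 + 2 \left(-5\right)^{2}}{-3 - 5}\right)^{3} - \left(149 + 0 \cdot 2\right) = \left(\frac{1 + 2 \cdot 25}{-8}\right)^{3} - \left(149 + 0\right) = \left(- \frac{1 + 50}{8}\right)^{3} - 149 = \left(\left(- \frac{1}{8}\right) 51\right)^{3} - 149 = \left(- \frac{51}{8}\right)^{3} - 149 = - \frac{132651}{512} - 149 = - \frac{208939}{512}$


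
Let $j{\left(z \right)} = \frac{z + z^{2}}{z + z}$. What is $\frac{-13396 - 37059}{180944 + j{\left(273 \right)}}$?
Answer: $- \frac{50455}{181081} \approx -0.27863$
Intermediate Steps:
$j{\left(z \right)} = \frac{z + z^{2}}{2 z}$
$\frac{-13396 - 37059}{180944 + j{\left(273 \right)}} = \frac{-13396 - 37059}{180944 + \left(\frac{1}{2} + \frac{1}{2} \cdot 273\right)} = - \frac{50455}{180944 + \left(\frac{1}{2} + \frac{273}{2}\right)} = - \frac{50455}{180944 + 137} = - \frac{50455}{181081}$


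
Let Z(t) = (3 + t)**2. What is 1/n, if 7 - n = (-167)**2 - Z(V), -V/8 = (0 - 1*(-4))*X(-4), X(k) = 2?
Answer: -1/24161 ≈ -4.1389e-5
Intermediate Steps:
V = -64 (V = -8*(0 - 1*(-4))*2 = -8*(0 + 4)*2 = -32*2 = -8*8 = -64)
n = -24161 (n = 7 - ((-167)**2 - (3 - 64)**2) = 7 - (27889 - 1*(-61)**2) = 7 - (27889 - 1*3721) = 7 - (27889 - 3721) = 7 - 1*24168 = 7 - 24168 = -24161)
1/n = 1/(-24161) = -1/24161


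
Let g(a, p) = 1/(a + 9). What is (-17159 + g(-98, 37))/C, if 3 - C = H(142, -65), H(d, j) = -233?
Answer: -381788/5251 ≈ -72.708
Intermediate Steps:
g(a, p) = 1/(9 + a)
C = 236 (C = 3 - 1*(-233) = 3 + 233 = 236)
(-17159 + g(-98, 37))/C = (-17159 + 1/(9 - 98))/236 = (-17159 + 1/(-89))*(1/236) = (-17159 - 1/89)*(1/236) = -1527152/89*1/236 = -381788/5251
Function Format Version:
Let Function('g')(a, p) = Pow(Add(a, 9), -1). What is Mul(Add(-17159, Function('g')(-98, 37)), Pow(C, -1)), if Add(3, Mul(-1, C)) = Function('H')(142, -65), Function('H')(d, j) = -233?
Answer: Rational(-381788, 5251) ≈ -72.708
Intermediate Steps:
Function('g')(a, p) = Pow(Add(9, a), -1)
C = 236 (C = Add(3, Mul(-1, -233)) = Add(3, 233) = 236)
Mul(Add(-17159, Function('g')(-98, 37)), Pow(C, -1)) = Mul(Add(-17159, Pow(Add(9, -98), -1)), Pow(236, -1)) = Mul(Add(-17159, Pow(-89, -1)), Rational(1, 236)) = Mul(Add(-17159, Rational(-1, 89)), Rational(1, 236)) = Mul(Rational(-1527152, 89), Rational(1, 236)) = Rational(-381788, 5251)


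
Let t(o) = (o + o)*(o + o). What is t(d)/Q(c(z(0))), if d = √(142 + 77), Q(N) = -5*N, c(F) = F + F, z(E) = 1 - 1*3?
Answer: 219/5 ≈ 43.800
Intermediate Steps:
z(E) = -2 (z(E) = 1 - 3 = -2)
c(F) = 2*F
d = √219 ≈ 14.799
t(o) = 4*o² (t(o) = (2*o)*(2*o) = 4*o²)
t(d)/Q(c(z(0))) = (4*(√219)²)/((-10*(-2))) = (4*219)/((-5*(-4))) = 876/20 = 876*(1/20) = 219/5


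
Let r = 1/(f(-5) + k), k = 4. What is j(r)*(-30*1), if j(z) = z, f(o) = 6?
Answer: -3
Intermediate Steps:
r = ⅒ (r = 1/(6 + 4) = 1/10 = ⅒ ≈ 0.10000)
j(r)*(-30*1) = (-30*1)/10 = (⅒)*(-30) = -3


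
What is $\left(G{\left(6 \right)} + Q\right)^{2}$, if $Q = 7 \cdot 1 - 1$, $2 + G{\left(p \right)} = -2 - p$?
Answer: $16$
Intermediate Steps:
$G{\left(p \right)} = -4 - p$ ($G{\left(p \right)} = -2 - \left(2 + p\right) = -4 - p$)
$Q = 6$ ($Q = 7 - 1 = 6$)
$\left(G{\left(6 \right)} + Q\right)^{2} = \left(\left(-4 - 6\right) + 6\right)^{2} = \left(-10 + 6\right)^{2} = \left(-4\right)^{2} = 16$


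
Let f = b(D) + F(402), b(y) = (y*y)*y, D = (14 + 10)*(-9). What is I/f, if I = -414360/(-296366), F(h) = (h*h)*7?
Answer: -5755/36825401879 ≈ -1.5628e-7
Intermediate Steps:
D = -216 (D = 24*(-9) = -216)
b(y) = y**3 (b(y) = y**2*y = y**3)
F(h) = 7*h**2 (F(h) = h**2*7 = 7*h**2)
I = 207180/148183 (I = -414360*(-1/296366) = 207180/148183 ≈ 1.3981)
f = -8946468 (f = (-216)**3 + 7*402**2 = -10077696 + 7*161604 = -10077696 + 1131228 = -8946468)
I/f = (207180/148183)/(-8946468) = (207180/148183)*(-1/8946468) = -5755/36825401879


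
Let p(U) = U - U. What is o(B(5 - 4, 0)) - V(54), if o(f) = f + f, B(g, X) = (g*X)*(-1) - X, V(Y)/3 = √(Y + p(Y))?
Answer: -9*√6 ≈ -22.045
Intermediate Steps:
p(U) = 0
V(Y) = 3*√Y (V(Y) = 3*√(Y + 0) = 3*√Y)
B(g, X) = -X - X*g (B(g, X) = (X*g)*(-1) - X = -X*g - X = -X - X*g)
o(f) = 2*f
o(B(5 - 4, 0)) - V(54) = 2*(-1*0*(1 + (5 - 4))) - 3*√54 = 2*(-1*0*(1 + 1)) - 3*3*√6 = 2*(-1*0*2) - 9*√6 = 2*0 - 9*√6 = 0 - 9*√6 = -9*√6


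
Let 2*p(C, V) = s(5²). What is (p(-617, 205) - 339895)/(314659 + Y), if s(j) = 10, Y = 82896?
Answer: -67978/79511 ≈ -0.85495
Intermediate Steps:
p(C, V) = 5 (p(C, V) = (½)*10 = 5)
(p(-617, 205) - 339895)/(314659 + Y) = (5 - 339895)/(314659 + 82896) = -339890/397555 = -339890*1/397555 = -67978/79511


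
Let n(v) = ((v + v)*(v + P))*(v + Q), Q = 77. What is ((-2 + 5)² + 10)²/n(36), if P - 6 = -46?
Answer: -361/32544 ≈ -0.011093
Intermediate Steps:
P = -40 (P = 6 - 46 = -40)
n(v) = 2*v*(-40 + v)*(77 + v) (n(v) = ((v + v)*(v - 40))*(v + 77) = ((2*v)*(-40 + v))*(77 + v) = (2*v*(-40 + v))*(77 + v) = 2*v*(-40 + v)*(77 + v))
((-2 + 5)² + 10)²/n(36) = ((-2 + 5)² + 10)²/((2*36*(-3080 + 36² + 37*36))) = (3² + 10)²/((2*36*(-3080 + 1296 + 1332))) = (9 + 10)²/((2*36*(-452))) = 19²/(-32544) = 361*(-1/32544) = -361/32544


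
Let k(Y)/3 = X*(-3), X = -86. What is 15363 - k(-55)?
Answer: 14589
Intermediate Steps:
k(Y) = 774 (k(Y) = 3*(-86*(-3)) = 3*258 = 774)
15363 - k(-55) = 15363 - 1*774 = 15363 - 774 = 14589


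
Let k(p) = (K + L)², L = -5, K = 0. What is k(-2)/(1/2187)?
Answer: 54675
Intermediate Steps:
k(p) = 25 (k(p) = (0 - 5)² = (-5)² = 25)
k(-2)/(1/2187) = 25/(1/2187) = 25*2187 = 54675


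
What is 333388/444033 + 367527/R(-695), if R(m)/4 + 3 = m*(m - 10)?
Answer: 272199085645/290084982768 ≈ 0.93834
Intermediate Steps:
R(m) = -12 + 4*m*(-10 + m) (R(m) = -12 + 4*(m*(m - 10)) = -12 + 4*(m*(-10 + m)) = -12 + 4*m*(-10 + m))
333388/444033 + 367527/R(-695) = 333388/444033 + 367527/(-12 - 40*(-695) + 4*(-695)²) = 333388*(1/444033) + 367527/(-12 + 27800 + 4*483025) = 333388/444033 + 367527/(-12 + 27800 + 1932100) = 333388/444033 + 367527/1959888 = 333388/444033 + 367527*(1/1959888) = 333388/444033 + 122509/653296 = 272199085645/290084982768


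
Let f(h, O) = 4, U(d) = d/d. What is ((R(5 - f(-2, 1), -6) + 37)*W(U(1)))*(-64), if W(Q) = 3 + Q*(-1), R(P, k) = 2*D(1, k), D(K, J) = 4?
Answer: -5760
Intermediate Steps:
U(d) = 1
R(P, k) = 8 (R(P, k) = 2*4 = 8)
W(Q) = 3 - Q
((R(5 - f(-2, 1), -6) + 37)*W(U(1)))*(-64) = ((8 + 37)*(3 - 1*1))*(-64) = (45*(3 - 1))*(-64) = (45*2)*(-64) = 90*(-64) = -5760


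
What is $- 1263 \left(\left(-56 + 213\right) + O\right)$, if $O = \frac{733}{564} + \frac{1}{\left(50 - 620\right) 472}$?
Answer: $- \frac{842707268633}{4214960} \approx -1.9993 \cdot 10^{5}$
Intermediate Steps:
$O = \frac{16433813}{12644880}$ ($O = 733 \cdot \frac{1}{564} + \frac{1}{-570} \cdot \frac{1}{472} = \frac{733}{564} - \frac{1}{269040} = \frac{16433813}{12644880} \approx 1.2996$)
$- 1263 \left(\left(-56 + 213\right) + O\right) = - 1263 \left(\left(-56 + 213\right) + \frac{16433813}{12644880}\right) = - 1263 \left(157 + \frac{16433813}{12644880}\right) = \left(-1263\right) \frac{2001679973}{12644880} = - \frac{842707268633}{4214960}$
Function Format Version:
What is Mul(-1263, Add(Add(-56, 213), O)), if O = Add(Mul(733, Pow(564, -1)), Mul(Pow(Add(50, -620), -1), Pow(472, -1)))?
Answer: Rational(-842707268633, 4214960) ≈ -1.9993e+5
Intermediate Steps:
O = Rational(16433813, 12644880) (O = Add(Mul(733, Rational(1, 564)), Mul(Pow(-570, -1), Rational(1, 472))) = Add(Rational(733, 564), Mul(Rational(-1, 570), Rational(1, 472))) = Add(Rational(733, 564), Rational(-1, 269040)) = Rational(16433813, 12644880) ≈ 1.2996)
Mul(-1263, Add(Add(-56, 213), O)) = Mul(-1263, Add(Add(-56, 213), Rational(16433813, 12644880))) = Mul(-1263, Add(157, Rational(16433813, 12644880))) = Mul(-1263, Rational(2001679973, 12644880)) = Rational(-842707268633, 4214960)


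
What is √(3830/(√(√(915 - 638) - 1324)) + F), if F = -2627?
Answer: √(-2627 + 3830/√(-1324 + √277)) ≈ 1.0331 - 51.265*I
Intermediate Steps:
√(3830/(√(√(915 - 638) - 1324)) + F) = √(3830/(√(√(915 - 638) - 1324)) - 2627) = √(3830/(√(√277 - 1324)) - 2627) = √(3830/(√(-1324 + √277)) - 2627) = √(3830/√(-1324 + √277) - 2627) = √(-2627 + 3830/√(-1324 + √277))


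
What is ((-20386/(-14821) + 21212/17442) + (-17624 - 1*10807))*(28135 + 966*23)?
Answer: -185021283724964867/129253941 ≈ -1.4315e+9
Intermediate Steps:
((-20386/(-14821) + 21212/17442) + (-17624 - 1*10807))*(28135 + 966*23) = ((-20386*(-1/14821) + 21212*(1/17442)) + (-17624 - 10807))*(28135 + 22218) = ((20386/14821 + 10606/8721) - 28431)*50353 = (334977832/129253941 - 28431)*50353 = -3674483818739/129253941*50353 = -185021283724964867/129253941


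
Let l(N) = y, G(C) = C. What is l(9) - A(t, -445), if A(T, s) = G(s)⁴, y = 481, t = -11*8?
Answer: -39213900144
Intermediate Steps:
t = -88
l(N) = 481
A(T, s) = s⁴
l(9) - A(t, -445) = 481 - 1*(-445)⁴ = 481 - 1*39213900625 = 481 - 39213900625 = -39213900144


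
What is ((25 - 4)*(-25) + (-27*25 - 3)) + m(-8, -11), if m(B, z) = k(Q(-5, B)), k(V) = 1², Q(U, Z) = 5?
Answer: -1202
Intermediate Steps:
k(V) = 1
m(B, z) = 1
((25 - 4)*(-25) + (-27*25 - 3)) + m(-8, -11) = ((25 - 4)*(-25) + (-27*25 - 3)) + 1 = (21*(-25) + (-675 - 3)) + 1 = (-525 - 678) + 1 = -1203 + 1 = -1202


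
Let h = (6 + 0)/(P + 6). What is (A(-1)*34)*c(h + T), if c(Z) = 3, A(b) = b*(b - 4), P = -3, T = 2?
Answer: 510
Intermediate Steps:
h = 2 (h = (6 + 0)/(-3 + 6) = 6/3 = 6*(1/3) = 2)
A(b) = b*(-4 + b)
(A(-1)*34)*c(h + T) = (-(-4 - 1)*34)*3 = (-1*(-5)*34)*3 = (5*34)*3 = 170*3 = 510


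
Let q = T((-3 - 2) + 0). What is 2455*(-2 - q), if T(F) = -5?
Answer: 7365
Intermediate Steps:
q = -5
2455*(-2 - q) = 2455*(-2 - 1*(-5)) = 2455*(-2 + 5) = 2455*3 = 7365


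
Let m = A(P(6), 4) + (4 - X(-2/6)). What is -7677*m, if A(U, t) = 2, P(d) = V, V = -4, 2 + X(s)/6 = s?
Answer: -153540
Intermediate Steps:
X(s) = -12 + 6*s
P(d) = -4
m = 20 (m = 2 + (4 - (-12 + 6*(-2/6))) = 2 + (4 - (-12 + 6*(-2*⅙))) = 2 + (4 - (-12 + 6*(-⅓))) = 2 + (4 - (-12 - 2)) = 2 + (4 - 1*(-14)) = 2 + (4 + 14) = 2 + 18 = 20)
-7677*m = -7677*20 = -153540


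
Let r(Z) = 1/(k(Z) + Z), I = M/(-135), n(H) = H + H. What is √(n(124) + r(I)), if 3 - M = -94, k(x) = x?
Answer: √9307538/194 ≈ 15.726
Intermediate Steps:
M = 97 (M = 3 - 1*(-94) = 3 + 94 = 97)
n(H) = 2*H
I = -97/135 (I = 97/(-135) = 97*(-1/135) = -97/135 ≈ -0.71852)
r(Z) = 1/(2*Z) (r(Z) = 1/(Z + Z) = 1/(2*Z))
√(n(124) + r(I)) = √(2*124 + 1/(2*(-97/135))) = √(248 + (½)*(-135/97)) = √(248 - 135/194) = √(47977/194) = √9307538/194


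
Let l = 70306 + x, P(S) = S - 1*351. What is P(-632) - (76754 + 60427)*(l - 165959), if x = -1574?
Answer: 13337696104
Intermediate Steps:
P(S) = -351 + S (P(S) = S - 351 = -351 + S)
l = 68732 (l = 70306 - 1574 = 68732)
P(-632) - (76754 + 60427)*(l - 165959) = (-351 - 632) - (76754 + 60427)*(68732 - 165959) = -983 - 137181*(-97227) = -983 - 1*(-13337697087) = -983 + 13337697087 = 13337696104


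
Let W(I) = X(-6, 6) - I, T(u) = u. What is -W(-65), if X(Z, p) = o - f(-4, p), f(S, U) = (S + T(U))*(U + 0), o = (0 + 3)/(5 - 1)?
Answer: -215/4 ≈ -53.750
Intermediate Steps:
o = 3/4 ≈ 0.75000
f(S, U) = U*(S + U) (f(S, U) = (S + U)*(U + 0) = (S + U)*U = U*(S + U))
X(Z, p) = 3/4 - p*(-4 + p)
W(I) = -45/4 - I (W(I) = (3/4 - 1*6*(-4 + 6)) - I = (3/4 - 1*6*2) - I = (3/4 - 12) - I = -45/4 - I)
-W(-65) = -(-45/4 - 1*(-65)) = -(-45/4 + 65) = -1*215/4 = -215/4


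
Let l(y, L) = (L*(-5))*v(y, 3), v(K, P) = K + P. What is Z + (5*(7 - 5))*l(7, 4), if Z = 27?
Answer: -1973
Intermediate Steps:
l(y, L) = -5*L*(3 + y) (l(y, L) = (L*(-5))*(y + 3) = (-5*L)*(3 + y) = -5*L*(3 + y))
Z + (5*(7 - 5))*l(7, 4) = 27 + (5*(7 - 5))*(-5*4*(3 + 7)) = 27 + (5*2)*(-5*4*10) = 27 + 10*(-200) = 27 - 2000 = -1973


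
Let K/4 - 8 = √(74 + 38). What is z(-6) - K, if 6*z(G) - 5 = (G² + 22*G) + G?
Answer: -289/6 - 16*√7 ≈ -90.499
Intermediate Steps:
z(G) = ⅚ + G²/6 + 23*G/6 (z(G) = ⅚ + ((G² + 22*G) + G)/6 = ⅚ + (G² + 23*G)/6 = ⅚ + (G²/6 + 23*G/6) = ⅚ + G²/6 + 23*G/6)
K = 32 + 16*√7 (K = 32 + 4*√(74 + 38) = 32 + 4*√112 = 32 + 4*(4*√7) = 32 + 16*√7 ≈ 74.332)
z(-6) - K = (⅚ + (⅙)*(-6)² + (23/6)*(-6)) - (32 + 16*√7) = (⅚ + (⅙)*36 - 23) + (-32 - 16*√7) = (⅚ + 6 - 23) + (-32 - 16*√7) = -97/6 + (-32 - 16*√7) = -289/6 - 16*√7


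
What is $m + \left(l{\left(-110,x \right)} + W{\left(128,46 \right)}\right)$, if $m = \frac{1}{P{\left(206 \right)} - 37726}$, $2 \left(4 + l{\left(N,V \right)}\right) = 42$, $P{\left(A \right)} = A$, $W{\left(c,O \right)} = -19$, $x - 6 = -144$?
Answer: $- \frac{75041}{37520} \approx -2.0$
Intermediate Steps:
$x = -138$ ($x = 6 - 144 = -138$)
$l{\left(N,V \right)} = 17$ ($l{\left(N,V \right)} = -4 + \frac{1}{2} \cdot 42 = -4 + 21 = 17$)
$m = - \frac{1}{37520}$ ($m = \frac{1}{206 - 37726} = \frac{1}{-37520} = - \frac{1}{37520} \approx -2.6652 \cdot 10^{-5}$)
$m + \left(l{\left(-110,x \right)} + W{\left(128,46 \right)}\right) = - \frac{1}{37520} + \left(17 - 19\right) = - \frac{1}{37520} - 2 = - \frac{75041}{37520}$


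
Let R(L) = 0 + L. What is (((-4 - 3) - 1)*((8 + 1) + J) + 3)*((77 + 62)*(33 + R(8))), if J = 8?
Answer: -757967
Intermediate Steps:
R(L) = L
(((-4 - 3) - 1)*((8 + 1) + J) + 3)*((77 + 62)*(33 + R(8))) = (((-4 - 3) - 1)*((8 + 1) + 8) + 3)*((77 + 62)*(33 + 8)) = ((-7 - 1)*(9 + 8) + 3)*(139*41) = (-8*17 + 3)*5699 = (-136 + 3)*5699 = -133*5699 = -757967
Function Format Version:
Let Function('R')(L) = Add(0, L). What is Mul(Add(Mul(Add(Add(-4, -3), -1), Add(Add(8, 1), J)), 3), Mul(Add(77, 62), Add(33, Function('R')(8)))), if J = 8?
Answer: -757967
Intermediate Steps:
Function('R')(L) = L
Mul(Add(Mul(Add(Add(-4, -3), -1), Add(Add(8, 1), J)), 3), Mul(Add(77, 62), Add(33, Function('R')(8)))) = Mul(Add(Mul(Add(Add(-4, -3), -1), Add(Add(8, 1), 8)), 3), Mul(Add(77, 62), Add(33, 8))) = Mul(Add(Mul(Add(-7, -1), Add(9, 8)), 3), Mul(139, 41)) = Mul(Add(Mul(-8, 17), 3), 5699) = Mul(Add(-136, 3), 5699) = Mul(-133, 5699) = -757967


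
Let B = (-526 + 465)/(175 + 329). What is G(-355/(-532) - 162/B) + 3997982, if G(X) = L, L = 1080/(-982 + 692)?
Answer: 115941370/29 ≈ 3.9980e+6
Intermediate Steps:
B = -61/504 ≈ -0.12103
L = -108/29 (L = 1080/(-290) = 1080*(-1/290) = -108/29 ≈ -3.7241)
G(X) = -108/29
G(-355/(-532) - 162/B) + 3997982 = -108/29 + 3997982 = 115941370/29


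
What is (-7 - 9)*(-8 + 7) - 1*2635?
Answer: -2619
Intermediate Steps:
(-7 - 9)*(-8 + 7) - 1*2635 = -16*(-1) - 2635 = 16 - 2635 = -2619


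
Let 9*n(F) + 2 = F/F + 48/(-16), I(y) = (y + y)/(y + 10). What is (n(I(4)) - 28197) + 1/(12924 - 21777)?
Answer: -748895930/26559 ≈ -28197.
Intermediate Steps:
I(y) = 2*y/(10 + y) (I(y) = (2*y)/(10 + y) = 2*y/(10 + y))
n(F) = -4/9 (n(F) = -2/9 + (F/F + 48/(-16))/9 = -2/9 + (1 + 48*(-1/16))/9 = -2/9 + (1 - 3)/9 = -2/9 + (⅑)*(-2) = -2/9 - 2/9 = -4/9)
(n(I(4)) - 28197) + 1/(12924 - 21777) = (-4/9 - 28197) + 1/(12924 - 21777) = -253777/9 + 1/(-8853) = -253777/9 - 1/8853 = -748895930/26559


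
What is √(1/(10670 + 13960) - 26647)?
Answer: I*√16165053449670/24630 ≈ 163.24*I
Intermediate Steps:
√(1/(10670 + 13960) - 26647) = √(1/24630 - 26647) = √(-656315609/24630) = I*√16165053449670/24630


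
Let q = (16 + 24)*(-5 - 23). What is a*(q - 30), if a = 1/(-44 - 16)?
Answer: 115/6 ≈ 19.167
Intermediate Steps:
q = -1120 (q = 40*(-28) = -1120)
a = -1/60 (a = 1/(-60) = -1/60 ≈ -0.016667)
a*(q - 30) = -(-1120 - 30)/60 = -1/60*(-1150) = 115/6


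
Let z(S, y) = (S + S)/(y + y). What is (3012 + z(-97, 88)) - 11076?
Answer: -709729/88 ≈ -8065.1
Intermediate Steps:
z(S, y) = S/y (z(S, y) = (2*S)/((2*y)) = (2*S)*(1/(2*y)) = S/y)
(3012 + z(-97, 88)) - 11076 = (3012 - 97/88) - 11076 = 264959/88 - 11076 = -709729/88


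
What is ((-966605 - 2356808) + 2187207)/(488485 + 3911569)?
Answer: -568103/2200027 ≈ -0.25823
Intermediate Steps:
((-966605 - 2356808) + 2187207)/(488485 + 3911569) = (-3323413 + 2187207)/4400054 = -1136206*1/4400054 = -568103/2200027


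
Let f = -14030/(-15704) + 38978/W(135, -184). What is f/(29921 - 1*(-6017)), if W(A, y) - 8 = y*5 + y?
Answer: -9323963/9664842278 ≈ -0.00096473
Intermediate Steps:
W(A, y) = 8 + 6*y (W(A, y) = 8 + (y*5 + y) = 8 + (5*y + y) = 8 + 6*y)
f = -9323963/268931 (f = -14030/(-15704) + 38978/(8 + 6*(-184)) = -14030*(-1/15704) + 38978/(8 - 1104) = 7015/7852 + 38978/(-1096) = 7015/7852 + 38978*(-1/1096) = 7015/7852 - 19489/548 = -9323963/268931 ≈ -34.670)
f/(29921 - 1*(-6017)) = -9323963/(268931*(29921 - 1*(-6017))) = -9323963/(268931*(29921 + 6017)) = -9323963/268931/35938 = -9323963/268931*1/35938 = -9323963/9664842278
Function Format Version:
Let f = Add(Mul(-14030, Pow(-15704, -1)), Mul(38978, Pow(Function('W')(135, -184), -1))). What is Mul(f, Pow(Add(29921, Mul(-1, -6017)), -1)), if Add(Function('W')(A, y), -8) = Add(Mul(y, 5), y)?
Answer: Rational(-9323963, 9664842278) ≈ -0.00096473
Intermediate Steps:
Function('W')(A, y) = Add(8, Mul(6, y)) (Function('W')(A, y) = Add(8, Add(Mul(y, 5), y)) = Add(8, Add(Mul(5, y), y)) = Add(8, Mul(6, y)))
f = Rational(-9323963, 268931) (f = Add(Mul(-14030, Pow(-15704, -1)), Mul(38978, Pow(Add(8, Mul(6, -184)), -1))) = Add(Mul(-14030, Rational(-1, 15704)), Mul(38978, Pow(Add(8, -1104), -1))) = Add(Rational(7015, 7852), Mul(38978, Pow(-1096, -1))) = Add(Rational(7015, 7852), Mul(38978, Rational(-1, 1096))) = Add(Rational(7015, 7852), Rational(-19489, 548)) = Rational(-9323963, 268931) ≈ -34.670)
Mul(f, Pow(Add(29921, Mul(-1, -6017)), -1)) = Mul(Rational(-9323963, 268931), Pow(Add(29921, Mul(-1, -6017)), -1)) = Mul(Rational(-9323963, 268931), Pow(Add(29921, 6017), -1)) = Mul(Rational(-9323963, 268931), Pow(35938, -1)) = Mul(Rational(-9323963, 268931), Rational(1, 35938)) = Rational(-9323963, 9664842278)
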